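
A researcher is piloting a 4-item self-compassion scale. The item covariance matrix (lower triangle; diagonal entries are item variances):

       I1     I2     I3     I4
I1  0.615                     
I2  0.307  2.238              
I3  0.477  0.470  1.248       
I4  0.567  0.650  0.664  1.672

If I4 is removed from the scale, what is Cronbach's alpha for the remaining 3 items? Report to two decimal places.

Cronbach's alpha = 0.57

Remaining items: I1, I2, I3 (k = 3).
sum of item variances = 0.615 + 2.238 + 1.248 = 4.101
Var(T) = 4.101 + 2 × 1.254 = 6.609
α (item deleted) = (3/2)·(1 − 4.101/6.609) = 0.57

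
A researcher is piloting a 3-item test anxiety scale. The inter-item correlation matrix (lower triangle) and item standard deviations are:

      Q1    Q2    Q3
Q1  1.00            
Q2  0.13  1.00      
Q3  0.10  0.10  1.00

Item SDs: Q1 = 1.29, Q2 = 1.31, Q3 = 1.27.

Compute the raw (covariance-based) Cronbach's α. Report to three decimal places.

α = 0.271

Σσ²ᵢ = 1.29² + 1.31² + 1.27² = 4.9931
Covariances σ_ij = r_ij · s_i · s_j:
  σ(Q1,Q2) = 0.13 × 1.29 × 1.31 = 0.2197
  σ(Q1,Q3) = 0.10 × 1.29 × 1.27 = 0.1638
  σ(Q2,Q3) = 0.10 × 1.31 × 1.27 = 0.1664
σ²_T = Σσ²ᵢ + 2·Σσ_ij = 4.9931 + 2 × 0.5499 = 6.0929
α = (3/2)·(1 − 4.9931/6.0929) = 0.271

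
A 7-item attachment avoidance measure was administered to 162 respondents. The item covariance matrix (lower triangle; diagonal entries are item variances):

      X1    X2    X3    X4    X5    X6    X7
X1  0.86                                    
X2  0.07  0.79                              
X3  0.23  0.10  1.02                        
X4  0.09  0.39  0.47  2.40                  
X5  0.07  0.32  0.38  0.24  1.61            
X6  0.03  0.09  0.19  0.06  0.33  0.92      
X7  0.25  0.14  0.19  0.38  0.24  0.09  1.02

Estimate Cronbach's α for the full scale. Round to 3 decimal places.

α = 0.586

ΣVar(i) = 0.86 + 0.79 + 1.02 + 2.40 + 1.61 + 0.92 + 1.02 = 8.62
Sum of the distinct covariances = 4.35
σ²_total = 8.62 + 2 × 4.35 = 17.32
α = (k/(k−1))·(1 − ΣVar(i)/σ²_total) = (7/6)·(1 − 8.62/17.32) = 0.586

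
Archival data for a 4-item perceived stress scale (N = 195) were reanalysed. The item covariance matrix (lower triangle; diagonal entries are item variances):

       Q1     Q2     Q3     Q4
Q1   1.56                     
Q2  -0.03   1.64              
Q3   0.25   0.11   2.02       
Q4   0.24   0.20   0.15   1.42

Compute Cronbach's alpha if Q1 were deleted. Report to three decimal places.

α = 0.230

Remaining items: Q2, Q3, Q4 (k = 3).
ΣVar(i) = 1.64 + 2.02 + 1.42 = 5.08
σ²_total = 5.08 + 2 × 0.46 = 6.00
α (item deleted) = (3/2)·(1 − 5.08/6.00) = 0.230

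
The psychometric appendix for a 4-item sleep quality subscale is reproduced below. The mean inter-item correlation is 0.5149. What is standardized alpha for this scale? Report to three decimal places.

Standardized α = k·r̄ / (1 + (k−1)·r̄) = 4 × 0.5149 / (1 + 3 × 0.5149)
  = 2.0596 / 2.5447 = 0.809

α = 0.809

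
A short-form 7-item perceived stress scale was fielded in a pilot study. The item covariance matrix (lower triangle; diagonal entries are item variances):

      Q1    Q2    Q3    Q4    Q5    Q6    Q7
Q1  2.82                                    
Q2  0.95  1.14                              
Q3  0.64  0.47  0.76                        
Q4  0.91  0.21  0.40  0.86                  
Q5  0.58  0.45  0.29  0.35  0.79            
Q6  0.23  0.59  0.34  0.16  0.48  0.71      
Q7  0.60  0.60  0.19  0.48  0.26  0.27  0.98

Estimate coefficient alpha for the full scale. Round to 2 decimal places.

coefficient alpha = 0.82

Σσ²ᵢ = 2.82 + 1.14 + 0.76 + 0.86 + 0.79 + 0.71 + 0.98 = 8.06
Σ_{i<j} σ_ij = 9.45
Var(T) = 8.06 + 2 × 9.45 = 26.96
α = (k/(k−1))·(1 − Σσ²ᵢ/Var(T)) = (7/6)·(1 − 8.06/26.96) = 0.82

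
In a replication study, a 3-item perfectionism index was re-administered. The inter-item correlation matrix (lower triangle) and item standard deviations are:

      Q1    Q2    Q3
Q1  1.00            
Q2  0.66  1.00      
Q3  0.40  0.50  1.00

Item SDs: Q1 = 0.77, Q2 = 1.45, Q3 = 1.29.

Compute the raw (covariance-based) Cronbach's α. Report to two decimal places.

Cronbach's α = 0.73

Σσ²ᵢ = 0.77² + 1.45² + 1.29² = 4.3595
Covariances σ_ij = r_ij · s_i · s_j:
  σ(Q1,Q2) = 0.66 × 0.77 × 1.45 = 0.7369
  σ(Q1,Q3) = 0.40 × 0.77 × 1.29 = 0.3973
  σ(Q2,Q3) = 0.50 × 1.45 × 1.29 = 0.9353
σ²_T = Σσ²ᵢ + 2·Σσ_ij = 4.3595 + 2 × 2.0695 = 8.4985
α = (3/2)·(1 − 4.3595/8.4985) = 0.73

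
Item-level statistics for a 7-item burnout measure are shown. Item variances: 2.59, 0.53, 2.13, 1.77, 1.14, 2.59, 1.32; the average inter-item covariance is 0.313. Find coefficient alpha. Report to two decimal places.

Σσ²ᵢ = 2.59 + 0.53 + 2.13 + 1.77 + 1.14 + 2.59 + 1.32 = 12.07
Sum of the 21 distinct covariances = 21 × 0.313 = 6.573
total variance = Σσ²ᵢ + 2·Σcov = 12.07 + 2 × 6.573 = 25.216
α = (7/6)·(1 − 12.07/25.216) = 0.61

α = 0.61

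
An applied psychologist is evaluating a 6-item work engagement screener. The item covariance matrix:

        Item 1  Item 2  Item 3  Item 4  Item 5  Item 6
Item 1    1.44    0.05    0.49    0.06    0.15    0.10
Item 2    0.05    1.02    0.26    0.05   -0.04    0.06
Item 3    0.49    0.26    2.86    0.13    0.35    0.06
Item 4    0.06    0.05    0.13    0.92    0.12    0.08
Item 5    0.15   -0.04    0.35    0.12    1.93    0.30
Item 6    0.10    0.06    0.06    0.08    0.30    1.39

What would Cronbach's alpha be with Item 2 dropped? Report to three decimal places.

α = 0.376

Remaining items: Item 1, Item 3, Item 4, Item 5, Item 6 (k = 5).
Σσ²ᵢ = 1.44 + 2.86 + 0.92 + 1.93 + 1.39 = 8.54
σ²_total = 8.54 + 2 × 1.84 = 12.22
α (item deleted) = (5/4)·(1 − 8.54/12.22) = 0.376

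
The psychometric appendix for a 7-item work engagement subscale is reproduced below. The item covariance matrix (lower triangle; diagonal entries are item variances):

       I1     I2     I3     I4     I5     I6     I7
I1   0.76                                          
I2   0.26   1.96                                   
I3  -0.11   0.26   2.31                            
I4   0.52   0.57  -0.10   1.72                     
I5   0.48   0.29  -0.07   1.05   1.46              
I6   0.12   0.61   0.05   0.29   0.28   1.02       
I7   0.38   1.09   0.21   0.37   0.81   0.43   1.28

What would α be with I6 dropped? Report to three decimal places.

α = 0.671

Remaining items: I1, I2, I3, I4, I5, I7 (k = 6).
ΣVar(i) = 0.76 + 1.96 + 2.31 + 1.72 + 1.46 + 1.28 = 9.49
Var(T) = 9.49 + 2 × 6.01 = 21.51
α (item deleted) = (6/5)·(1 − 9.49/21.51) = 0.671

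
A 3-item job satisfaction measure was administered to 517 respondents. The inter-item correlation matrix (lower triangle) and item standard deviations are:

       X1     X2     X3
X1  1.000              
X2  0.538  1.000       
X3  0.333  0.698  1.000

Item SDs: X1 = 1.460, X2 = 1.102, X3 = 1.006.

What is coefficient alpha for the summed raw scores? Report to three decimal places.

Σσ²ᵢ = 1.460² + 1.102² + 1.006² = 4.3580
Covariances σ_ij = r_ij · s_i · s_j:
  σ(X1,X2) = 0.538 × 1.460 × 1.102 = 0.8656
  σ(X1,X3) = 0.333 × 1.460 × 1.006 = 0.4891
  σ(X2,X3) = 0.698 × 1.102 × 1.006 = 0.7738
σ²_T = Σσ²ᵢ + 2·Σσ_ij = 4.3580 + 2 × 2.1285 = 8.6150
α = (3/2)·(1 − 4.3580/8.6150) = 0.741

coefficient alpha = 0.741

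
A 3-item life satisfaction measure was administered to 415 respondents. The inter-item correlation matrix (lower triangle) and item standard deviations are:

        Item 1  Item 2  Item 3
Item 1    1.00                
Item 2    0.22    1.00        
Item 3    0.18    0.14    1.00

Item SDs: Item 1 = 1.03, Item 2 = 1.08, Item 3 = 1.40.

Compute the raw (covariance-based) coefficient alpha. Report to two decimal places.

Σσ²ᵢ = 1.03² + 1.08² + 1.40² = 4.1873
Covariances σ_ij = r_ij · s_i · s_j:
  σ(Item 1,Item 2) = 0.22 × 1.03 × 1.08 = 0.2447
  σ(Item 1,Item 3) = 0.18 × 1.03 × 1.40 = 0.2596
  σ(Item 2,Item 3) = 0.14 × 1.08 × 1.40 = 0.2117
σ²_T = Σσ²ᵢ + 2·Σσ_ij = 4.1873 + 2 × 0.7160 = 5.6193
α = (3/2)·(1 − 4.1873/5.6193) = 0.38

α = 0.38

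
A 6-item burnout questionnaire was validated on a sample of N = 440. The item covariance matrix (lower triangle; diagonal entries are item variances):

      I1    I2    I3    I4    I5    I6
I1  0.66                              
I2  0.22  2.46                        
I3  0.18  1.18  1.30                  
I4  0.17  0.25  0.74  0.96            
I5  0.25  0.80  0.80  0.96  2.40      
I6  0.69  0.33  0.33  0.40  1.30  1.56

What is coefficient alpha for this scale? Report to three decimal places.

Σσ²ᵢ = 0.66 + 2.46 + 1.30 + 0.96 + 2.40 + 1.56 = 9.34
Σ_{i<j} σ_ij = 8.60
σ²_T = 9.34 + 2 × 8.60 = 26.54
α = (k/(k−1))·(1 − Σσ²ᵢ/σ²_T) = (6/5)·(1 − 9.34/26.54) = 0.778

α = 0.778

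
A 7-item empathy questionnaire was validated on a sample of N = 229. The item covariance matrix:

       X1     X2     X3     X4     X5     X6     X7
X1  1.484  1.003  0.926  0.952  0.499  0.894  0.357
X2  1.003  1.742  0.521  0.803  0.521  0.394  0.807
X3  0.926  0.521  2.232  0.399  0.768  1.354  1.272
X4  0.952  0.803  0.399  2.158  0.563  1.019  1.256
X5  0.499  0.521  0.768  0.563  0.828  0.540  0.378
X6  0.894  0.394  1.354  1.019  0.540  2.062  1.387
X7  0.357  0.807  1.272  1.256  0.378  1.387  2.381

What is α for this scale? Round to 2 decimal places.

Σσ²ᵢ = 1.484 + 1.742 + 2.232 + 2.158 + 0.828 + 2.062 + 2.381 = 12.887
Σ_{i<j} σ_ij = 16.613
total variance = 12.887 + 2 × 16.613 = 46.113
α = (k/(k−1))·(1 − Σσ²ᵢ/total variance) = (7/6)·(1 − 12.887/46.113) = 0.84

α = 0.84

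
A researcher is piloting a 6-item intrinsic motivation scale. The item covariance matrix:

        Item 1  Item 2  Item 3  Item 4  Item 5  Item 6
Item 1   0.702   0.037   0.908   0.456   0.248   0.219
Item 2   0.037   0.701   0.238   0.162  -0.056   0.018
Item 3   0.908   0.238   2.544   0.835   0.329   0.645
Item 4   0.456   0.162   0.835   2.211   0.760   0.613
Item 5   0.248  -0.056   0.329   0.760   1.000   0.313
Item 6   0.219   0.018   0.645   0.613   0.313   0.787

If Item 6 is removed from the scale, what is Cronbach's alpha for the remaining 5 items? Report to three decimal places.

α = 0.653

Remaining items: Item 1, Item 2, Item 3, Item 4, Item 5 (k = 5).
ΣVar(i) = 0.702 + 0.701 + 2.544 + 2.211 + 1.000 = 7.158
Var(T) = 7.158 + 2 × 3.917 = 14.992
α (item deleted) = (5/4)·(1 − 7.158/14.992) = 0.653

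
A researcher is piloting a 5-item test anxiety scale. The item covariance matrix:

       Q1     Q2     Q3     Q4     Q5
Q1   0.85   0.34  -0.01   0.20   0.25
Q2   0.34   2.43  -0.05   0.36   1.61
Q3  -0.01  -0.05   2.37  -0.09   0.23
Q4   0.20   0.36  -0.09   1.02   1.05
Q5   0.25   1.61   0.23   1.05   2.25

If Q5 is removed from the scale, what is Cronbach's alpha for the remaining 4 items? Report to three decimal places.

Remaining items: Q1, Q2, Q3, Q4 (k = 4).
Σσ²ᵢ = 0.85 + 2.43 + 2.37 + 1.02 = 6.67
σ²_total = 6.67 + 2 × 0.75 = 8.17
α (item deleted) = (4/3)·(1 − 6.67/8.17) = 0.245

α = 0.245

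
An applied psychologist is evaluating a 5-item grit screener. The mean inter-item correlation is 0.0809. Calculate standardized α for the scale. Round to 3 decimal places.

Standardized α = k·r̄ / (1 + (k−1)·r̄) = 5 × 0.0809 / (1 + 4 × 0.0809)
  = 0.4045 / 1.3236 = 0.306

α = 0.306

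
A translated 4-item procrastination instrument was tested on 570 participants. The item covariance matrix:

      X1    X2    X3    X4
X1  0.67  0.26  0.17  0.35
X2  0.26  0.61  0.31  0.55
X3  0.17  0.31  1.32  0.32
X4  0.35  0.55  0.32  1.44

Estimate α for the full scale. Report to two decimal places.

sum of item variances = 0.67 + 0.61 + 1.32 + 1.44 = 4.04
Σ_{i<j} σ_ij = 1.96
Var(T) = 4.04 + 2 × 1.96 = 7.96
α = (k/(k−1))·(1 − sum of item variances/Var(T)) = (4/3)·(1 − 4.04/7.96) = 0.66

α = 0.66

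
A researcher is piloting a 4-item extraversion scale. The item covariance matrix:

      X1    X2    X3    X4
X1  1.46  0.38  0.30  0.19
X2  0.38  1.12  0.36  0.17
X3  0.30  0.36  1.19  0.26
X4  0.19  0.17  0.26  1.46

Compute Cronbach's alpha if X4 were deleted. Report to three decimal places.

α = 0.533

Remaining items: X1, X2, X3 (k = 3).
Σσᵢ² = 1.46 + 1.12 + 1.19 = 3.77
σ²_total = 3.77 + 2 × 1.04 = 5.85
α (item deleted) = (3/2)·(1 − 3.77/5.85) = 0.533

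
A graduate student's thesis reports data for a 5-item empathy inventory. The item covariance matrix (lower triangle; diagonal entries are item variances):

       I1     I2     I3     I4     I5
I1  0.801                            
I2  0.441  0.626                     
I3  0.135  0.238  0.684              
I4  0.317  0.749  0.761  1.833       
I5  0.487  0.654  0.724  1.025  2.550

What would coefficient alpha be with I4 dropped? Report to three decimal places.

α = 0.713

Remaining items: I1, I2, I3, I5 (k = 4).
Σσᵢ² = 0.801 + 0.626 + 0.684 + 2.550 = 4.661
Var(T) = 4.661 + 2 × 2.679 = 10.019
α (item deleted) = (4/3)·(1 − 4.661/10.019) = 0.713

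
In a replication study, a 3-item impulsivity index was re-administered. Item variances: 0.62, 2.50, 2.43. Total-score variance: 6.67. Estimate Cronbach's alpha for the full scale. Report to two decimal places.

Cronbach's alpha = 0.25

Σσᵢ² = 0.62 + 2.50 + 2.43 = 5.55
α = (k/(k−1))·(1 − Σσᵢ²/σ²_T) = (3/2)·(1 − 5.55/6.67) = 0.25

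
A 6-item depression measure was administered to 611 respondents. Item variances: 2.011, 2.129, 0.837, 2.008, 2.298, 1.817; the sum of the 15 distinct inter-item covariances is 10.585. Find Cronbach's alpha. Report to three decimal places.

Cronbach's alpha = 0.787

sum of item variances = 2.011 + 2.129 + 0.837 + 2.008 + 2.298 + 1.817 = 11.100
Sum of distinct covariances = 10.585
σ²_total = sum of item variances + 2·Σcov = 11.100 + 2 × 10.585 = 32.270
α = (6/5)·(1 − 11.100/32.270) = 0.787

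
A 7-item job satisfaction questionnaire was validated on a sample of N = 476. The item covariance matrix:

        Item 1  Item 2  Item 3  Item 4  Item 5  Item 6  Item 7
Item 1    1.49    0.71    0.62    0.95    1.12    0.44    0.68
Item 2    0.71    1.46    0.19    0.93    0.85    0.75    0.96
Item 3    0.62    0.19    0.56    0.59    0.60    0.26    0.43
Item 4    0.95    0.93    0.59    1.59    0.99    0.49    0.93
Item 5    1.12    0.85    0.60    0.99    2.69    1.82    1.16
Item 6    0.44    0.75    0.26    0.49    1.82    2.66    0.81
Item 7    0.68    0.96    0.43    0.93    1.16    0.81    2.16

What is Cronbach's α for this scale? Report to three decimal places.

sum of item variances = 1.49 + 1.46 + 0.56 + 1.59 + 2.69 + 2.66 + 2.16 = 12.61
Σ_{i<j} σ_ij = 16.28
total variance = 12.61 + 2 × 16.28 = 45.17
α = (k/(k−1))·(1 − sum of item variances/total variance) = (7/6)·(1 − 12.61/45.17) = 0.841

α = 0.841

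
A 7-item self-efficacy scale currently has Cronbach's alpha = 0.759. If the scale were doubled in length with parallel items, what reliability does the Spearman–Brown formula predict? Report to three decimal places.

Length factor m = 2
α' = m·α / (1 + (m−1)·α)
   = 2 × 0.759 / (1 + (2 − 1) × 0.759)
   = 1.5180 / 1.7590 = 0.863

predicted reliability = 0.863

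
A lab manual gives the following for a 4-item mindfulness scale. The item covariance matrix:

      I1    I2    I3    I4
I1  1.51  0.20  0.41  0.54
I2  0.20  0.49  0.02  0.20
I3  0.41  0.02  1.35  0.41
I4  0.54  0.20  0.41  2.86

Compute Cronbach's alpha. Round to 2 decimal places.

sum of item variances = 1.51 + 0.49 + 1.35 + 2.86 = 6.21
Sum of off-diagonal covariances = 1.78
σ²_T = 6.21 + 2 × 1.78 = 9.77
α = (k/(k−1))·(1 − sum of item variances/σ²_T) = (4/3)·(1 − 6.21/9.77) = 0.49

α = 0.49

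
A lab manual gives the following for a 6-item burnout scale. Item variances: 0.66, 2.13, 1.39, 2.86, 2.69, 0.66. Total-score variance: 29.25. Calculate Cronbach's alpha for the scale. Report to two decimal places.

Σσᵢ² = 0.66 + 2.13 + 1.39 + 2.86 + 2.69 + 0.66 = 10.39
α = (k/(k−1))·(1 − Σσᵢ²/total variance) = (6/5)·(1 − 10.39/29.25) = 0.77

α = 0.77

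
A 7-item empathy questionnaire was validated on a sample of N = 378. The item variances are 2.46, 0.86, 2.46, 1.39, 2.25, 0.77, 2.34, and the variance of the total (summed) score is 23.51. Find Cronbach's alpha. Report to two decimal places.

α = 0.54

sum of item variances = 2.46 + 0.86 + 2.46 + 1.39 + 2.25 + 0.77 + 2.34 = 12.53
α = (k/(k−1))·(1 − sum of item variances/Var(T)) = (7/6)·(1 − 12.53/23.51) = 0.54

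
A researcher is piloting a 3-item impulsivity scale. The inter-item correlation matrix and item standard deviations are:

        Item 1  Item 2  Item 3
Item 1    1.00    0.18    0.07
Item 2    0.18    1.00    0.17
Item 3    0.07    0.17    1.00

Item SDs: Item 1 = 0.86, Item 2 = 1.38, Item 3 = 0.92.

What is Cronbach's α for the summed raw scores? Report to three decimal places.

Σσ²ᵢ = 0.86² + 1.38² + 0.92² = 3.4904
Covariances σ_ij = r_ij · s_i · s_j:
  σ(Item 1,Item 2) = 0.18 × 0.86 × 1.38 = 0.2136
  σ(Item 1,Item 3) = 0.07 × 0.86 × 0.92 = 0.0554
  σ(Item 2,Item 3) = 0.17 × 1.38 × 0.92 = 0.2158
σ²_T = Σσ²ᵢ + 2·Σσ_ij = 3.4904 + 2 × 0.4848 = 4.4600
α = (3/2)·(1 − 3.4904/4.4600) = 0.326

Cronbach's α = 0.326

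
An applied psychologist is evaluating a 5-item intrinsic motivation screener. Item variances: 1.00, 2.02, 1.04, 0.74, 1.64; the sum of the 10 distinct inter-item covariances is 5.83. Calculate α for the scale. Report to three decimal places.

α = 0.805

Σσᵢ² = 1.00 + 2.02 + 1.04 + 0.74 + 1.64 = 6.44
Sum of distinct covariances = 5.83
σ²_total = Σσᵢ² + 2·Σcov = 6.44 + 2 × 5.83 = 18.10
α = (5/4)·(1 − 6.44/18.10) = 0.805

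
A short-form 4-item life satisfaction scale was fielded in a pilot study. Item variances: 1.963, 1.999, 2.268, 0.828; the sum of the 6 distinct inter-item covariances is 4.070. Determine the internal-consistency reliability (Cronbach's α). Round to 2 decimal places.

Σσᵢ² = 1.963 + 1.999 + 2.268 + 0.828 = 7.058
Sum of distinct covariances = 4.070
σ²_total = Σσᵢ² + 2·Σcov = 7.058 + 2 × 4.070 = 15.198
α = (4/3)·(1 − 7.058/15.198) = 0.71

α = 0.71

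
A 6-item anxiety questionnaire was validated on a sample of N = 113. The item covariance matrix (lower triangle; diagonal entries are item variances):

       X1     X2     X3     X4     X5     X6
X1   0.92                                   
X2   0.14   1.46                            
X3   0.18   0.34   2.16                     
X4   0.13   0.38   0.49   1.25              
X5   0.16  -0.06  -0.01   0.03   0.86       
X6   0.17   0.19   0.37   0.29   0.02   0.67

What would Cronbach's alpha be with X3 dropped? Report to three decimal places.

α = 0.450

Remaining items: X1, X2, X4, X5, X6 (k = 5).
sum of item variances = 0.92 + 1.46 + 1.25 + 0.86 + 0.67 = 5.16
σ²_total = 5.16 + 2 × 1.45 = 8.06
α (item deleted) = (5/4)·(1 − 5.16/8.06) = 0.450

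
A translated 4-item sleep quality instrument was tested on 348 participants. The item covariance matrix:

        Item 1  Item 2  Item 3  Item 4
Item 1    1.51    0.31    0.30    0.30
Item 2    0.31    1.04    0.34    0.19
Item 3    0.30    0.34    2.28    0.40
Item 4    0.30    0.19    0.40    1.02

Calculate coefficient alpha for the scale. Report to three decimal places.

coefficient alpha = 0.515

ΣVar(i) = 1.51 + 1.04 + 2.28 + 1.02 = 5.85
Σ_{i<j} σ_ij = 1.84
Var(T) = 5.85 + 2 × 1.84 = 9.53
α = (k/(k−1))·(1 − ΣVar(i)/Var(T)) = (4/3)·(1 − 5.85/9.53) = 0.515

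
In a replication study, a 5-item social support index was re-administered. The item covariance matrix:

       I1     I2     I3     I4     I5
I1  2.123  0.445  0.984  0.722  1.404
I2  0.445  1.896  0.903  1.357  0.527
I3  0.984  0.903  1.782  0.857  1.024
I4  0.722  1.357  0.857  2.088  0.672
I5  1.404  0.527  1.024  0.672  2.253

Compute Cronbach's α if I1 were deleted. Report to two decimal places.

Remaining items: I2, I3, I4, I5 (k = 4).
ΣVar(i) = 1.896 + 1.782 + 2.088 + 2.253 = 8.019
σ²_total = 8.019 + 2 × 5.340 = 18.699
α (item deleted) = (4/3)·(1 − 8.019/18.699) = 0.76

α = 0.76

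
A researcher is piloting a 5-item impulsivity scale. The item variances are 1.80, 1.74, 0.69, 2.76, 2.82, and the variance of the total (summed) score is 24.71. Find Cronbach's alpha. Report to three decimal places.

Cronbach's alpha = 0.754

sum of item variances = 1.80 + 1.74 + 0.69 + 2.76 + 2.82 = 9.81
α = (k/(k−1))·(1 − sum of item variances/σ²_T) = (5/4)·(1 − 9.81/24.71) = 0.754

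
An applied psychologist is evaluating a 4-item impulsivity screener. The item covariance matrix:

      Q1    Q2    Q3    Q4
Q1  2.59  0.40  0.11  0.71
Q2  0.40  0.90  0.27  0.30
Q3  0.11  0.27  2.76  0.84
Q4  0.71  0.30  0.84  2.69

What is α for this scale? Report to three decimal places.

Σσ²ᵢ = 2.59 + 0.90 + 2.76 + 2.69 = 8.94
Sum of off-diagonal covariances = 2.63
Var(T) = 8.94 + 2 × 2.63 = 14.20
α = (k/(k−1))·(1 − Σσ²ᵢ/Var(T)) = (4/3)·(1 − 8.94/14.20) = 0.494

α = 0.494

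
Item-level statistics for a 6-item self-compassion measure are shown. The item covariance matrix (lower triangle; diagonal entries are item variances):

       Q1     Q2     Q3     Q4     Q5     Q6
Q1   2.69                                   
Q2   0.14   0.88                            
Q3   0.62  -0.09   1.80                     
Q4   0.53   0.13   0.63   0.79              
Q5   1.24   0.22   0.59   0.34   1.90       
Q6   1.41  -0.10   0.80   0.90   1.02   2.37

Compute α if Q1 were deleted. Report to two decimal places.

Remaining items: Q2, Q3, Q4, Q5, Q6 (k = 5).
Σσ²ᵢ = 0.88 + 1.80 + 0.79 + 1.90 + 2.37 = 7.74
σ²_total = 7.74 + 2 × 4.44 = 16.62
α (item deleted) = (5/4)·(1 − 7.74/16.62) = 0.67

α = 0.67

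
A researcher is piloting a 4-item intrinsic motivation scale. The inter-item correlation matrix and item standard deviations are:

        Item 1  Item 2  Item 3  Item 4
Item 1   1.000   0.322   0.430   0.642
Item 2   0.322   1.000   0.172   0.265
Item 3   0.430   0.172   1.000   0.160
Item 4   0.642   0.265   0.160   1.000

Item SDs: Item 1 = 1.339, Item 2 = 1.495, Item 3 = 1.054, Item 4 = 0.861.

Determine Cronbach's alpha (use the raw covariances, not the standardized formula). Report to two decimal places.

α = 0.64

Σσ²ᵢ = 1.339² + 1.495² + 1.054² + 0.861² = 5.8802
Covariances σ_ij = r_ij · s_i · s_j:
  σ(Item 1,Item 2) = 0.322 × 1.339 × 1.495 = 0.6446
  σ(Item 1,Item 3) = 0.430 × 1.339 × 1.054 = 0.6069
  σ(Item 1,Item 4) = 0.642 × 1.339 × 0.861 = 0.7401
  σ(Item 2,Item 3) = 0.172 × 1.495 × 1.054 = 0.2710
  σ(Item 2,Item 4) = 0.265 × 1.495 × 0.861 = 0.3411
  σ(Item 3,Item 4) = 0.160 × 1.054 × 0.861 = 0.1452
σ²_T = Σσ²ᵢ + 2·Σσ_ij = 5.8802 + 2 × 2.7489 = 11.3780
α = (4/3)·(1 − 5.8802/11.3780) = 0.64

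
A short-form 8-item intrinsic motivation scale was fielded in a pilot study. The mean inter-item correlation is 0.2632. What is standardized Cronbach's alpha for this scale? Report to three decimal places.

Standardized α = k·r̄ / (1 + (k−1)·r̄) = 8 × 0.2632 / (1 + 7 × 0.2632)
  = 2.1056 / 2.8424 = 0.741

standardized Cronbach's alpha = 0.741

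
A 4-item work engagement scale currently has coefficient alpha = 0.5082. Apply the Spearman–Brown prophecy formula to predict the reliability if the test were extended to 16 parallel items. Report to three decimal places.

Length factor m = 16/4 = 4.0000
α' = m·α / (1 + (m−1)·α)
   = 16/4 × 0.5082 / (1 + (16/4 − 1) × 0.5082)
   = 2.0328 / 2.5246 = 0.805

predicted reliability = 0.805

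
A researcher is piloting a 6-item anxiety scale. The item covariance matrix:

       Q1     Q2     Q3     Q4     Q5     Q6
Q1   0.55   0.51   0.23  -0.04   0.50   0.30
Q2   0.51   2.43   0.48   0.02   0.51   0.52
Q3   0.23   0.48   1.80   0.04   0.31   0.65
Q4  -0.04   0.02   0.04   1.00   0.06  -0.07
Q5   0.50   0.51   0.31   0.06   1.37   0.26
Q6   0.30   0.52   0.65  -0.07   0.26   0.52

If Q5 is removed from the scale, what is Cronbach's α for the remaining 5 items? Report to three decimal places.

Remaining items: Q1, Q2, Q3, Q4, Q6 (k = 5).
sum of item variances = 0.55 + 2.43 + 1.80 + 1.00 + 0.52 = 6.30
total variance = 6.30 + 2 × 2.64 = 11.58
α (item deleted) = (5/4)·(1 − 6.30/11.58) = 0.570

α = 0.570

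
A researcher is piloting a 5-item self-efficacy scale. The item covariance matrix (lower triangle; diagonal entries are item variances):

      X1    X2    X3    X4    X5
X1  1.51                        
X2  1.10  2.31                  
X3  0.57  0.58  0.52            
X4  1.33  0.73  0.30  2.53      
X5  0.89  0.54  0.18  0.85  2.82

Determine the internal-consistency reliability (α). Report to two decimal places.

α = 0.74

Σσ²ᵢ = 1.51 + 2.31 + 0.52 + 2.53 + 2.82 = 9.69
Sum of off-diagonal covariances = 7.07
total variance = 9.69 + 2 × 7.07 = 23.83
α = (k/(k−1))·(1 − Σσ²ᵢ/total variance) = (5/4)·(1 − 9.69/23.83) = 0.74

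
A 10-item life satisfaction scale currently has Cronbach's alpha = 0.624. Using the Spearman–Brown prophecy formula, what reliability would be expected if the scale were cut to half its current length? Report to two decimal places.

predicted reliability = 0.45

Length factor m = 1/2
α' = m·α / (1 − (1−m)·α)
   = 1/2 × 0.624 / (1 − (1 − 1/2) × 0.624)
   = 0.3120 / 0.6880 = 0.45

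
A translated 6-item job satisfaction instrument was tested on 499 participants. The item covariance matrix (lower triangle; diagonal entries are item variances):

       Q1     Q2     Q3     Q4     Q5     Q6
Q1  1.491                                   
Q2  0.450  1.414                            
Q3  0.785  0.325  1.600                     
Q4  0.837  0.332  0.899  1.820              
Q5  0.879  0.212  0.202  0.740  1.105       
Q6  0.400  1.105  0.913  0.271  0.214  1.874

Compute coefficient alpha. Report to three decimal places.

coefficient alpha = 0.778

ΣVar(i) = 1.491 + 1.414 + 1.600 + 1.820 + 1.105 + 1.874 = 9.304
Sum of the distinct covariances = 8.564
σ²_total = 9.304 + 2 × 8.564 = 26.432
α = (k/(k−1))·(1 − ΣVar(i)/σ²_total) = (6/5)·(1 − 9.304/26.432) = 0.778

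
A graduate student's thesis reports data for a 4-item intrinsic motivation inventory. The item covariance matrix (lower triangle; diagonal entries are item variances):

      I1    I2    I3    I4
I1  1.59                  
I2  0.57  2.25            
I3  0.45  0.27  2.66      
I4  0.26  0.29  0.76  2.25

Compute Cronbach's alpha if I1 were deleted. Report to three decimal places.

Cronbach's alpha = 0.404

Remaining items: I2, I3, I4 (k = 3).
sum of item variances = 2.25 + 2.66 + 2.25 = 7.16
Var(T) = 7.16 + 2 × 1.32 = 9.80
α (item deleted) = (3/2)·(1 − 7.16/9.80) = 0.404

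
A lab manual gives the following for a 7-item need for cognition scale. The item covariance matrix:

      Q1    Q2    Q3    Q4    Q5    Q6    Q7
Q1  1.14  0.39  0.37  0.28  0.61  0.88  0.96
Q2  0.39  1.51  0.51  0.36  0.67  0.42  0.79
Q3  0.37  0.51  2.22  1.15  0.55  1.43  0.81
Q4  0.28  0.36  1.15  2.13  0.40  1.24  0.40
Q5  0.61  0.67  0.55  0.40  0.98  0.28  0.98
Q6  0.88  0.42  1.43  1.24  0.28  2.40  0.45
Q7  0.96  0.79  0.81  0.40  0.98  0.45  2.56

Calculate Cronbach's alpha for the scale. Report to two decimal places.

Cronbach's alpha = 0.80

sum of item variances = 1.14 + 1.51 + 2.22 + 2.13 + 0.98 + 2.40 + 2.56 = 12.94
Sum of the distinct covariances = 13.93
σ²_total = 12.94 + 2 × 13.93 = 40.80
α = (k/(k−1))·(1 − sum of item variances/σ²_total) = (7/6)·(1 − 12.94/40.80) = 0.80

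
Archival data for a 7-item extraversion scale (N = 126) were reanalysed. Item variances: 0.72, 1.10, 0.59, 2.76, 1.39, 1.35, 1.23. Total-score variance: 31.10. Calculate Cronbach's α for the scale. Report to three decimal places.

Cronbach's α = 0.824

Σσᵢ² = 0.72 + 1.10 + 0.59 + 2.76 + 1.39 + 1.35 + 1.23 = 9.14
α = (k/(k−1))·(1 − Σσᵢ²/total variance) = (7/6)·(1 − 9.14/31.10) = 0.824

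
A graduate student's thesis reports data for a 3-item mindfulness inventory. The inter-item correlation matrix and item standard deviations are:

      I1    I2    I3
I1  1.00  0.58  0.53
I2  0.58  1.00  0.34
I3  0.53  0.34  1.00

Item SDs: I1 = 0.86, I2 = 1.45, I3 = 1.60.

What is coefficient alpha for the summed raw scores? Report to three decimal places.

α = 0.680

Σσ²ᵢ = 0.86² + 1.45² + 1.60² = 5.4021
Covariances σ_ij = r_ij · s_i · s_j:
  σ(I1,I2) = 0.58 × 0.86 × 1.45 = 0.7233
  σ(I1,I3) = 0.53 × 0.86 × 1.60 = 0.7293
  σ(I2,I3) = 0.34 × 1.45 × 1.60 = 0.7888
σ²_T = Σσ²ᵢ + 2·Σσ_ij = 5.4021 + 2 × 2.2414 = 9.8849
α = (3/2)·(1 − 5.4021/9.8849) = 0.680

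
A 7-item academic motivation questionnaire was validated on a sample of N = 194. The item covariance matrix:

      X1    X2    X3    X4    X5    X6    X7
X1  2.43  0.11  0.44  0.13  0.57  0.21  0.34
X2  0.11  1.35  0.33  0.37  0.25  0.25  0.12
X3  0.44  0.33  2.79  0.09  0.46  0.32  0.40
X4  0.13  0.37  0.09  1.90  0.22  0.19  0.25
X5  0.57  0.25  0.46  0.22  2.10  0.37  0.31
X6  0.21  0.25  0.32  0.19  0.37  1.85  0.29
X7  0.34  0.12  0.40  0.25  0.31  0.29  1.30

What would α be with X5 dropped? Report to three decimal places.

Remaining items: X1, X2, X3, X4, X6, X7 (k = 6).
sum of item variances = 2.43 + 1.35 + 2.79 + 1.90 + 1.85 + 1.30 = 11.62
σ²_total = 11.62 + 2 × 3.84 = 19.30
α (item deleted) = (6/5)·(1 − 11.62/19.30) = 0.478

α = 0.478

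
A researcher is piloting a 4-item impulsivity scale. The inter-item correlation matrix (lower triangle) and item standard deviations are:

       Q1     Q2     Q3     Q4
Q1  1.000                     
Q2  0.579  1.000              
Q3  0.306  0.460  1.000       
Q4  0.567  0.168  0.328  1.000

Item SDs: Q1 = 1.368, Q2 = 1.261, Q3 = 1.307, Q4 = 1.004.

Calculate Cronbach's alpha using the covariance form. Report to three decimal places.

Cronbach's alpha = 0.729

Σσ²ᵢ = 1.368² + 1.261² + 1.307² + 1.004² = 6.1778
Covariances σ_ij = r_ij · s_i · s_j:
  σ(Q1,Q2) = 0.579 × 1.368 × 1.261 = 0.9988
  σ(Q1,Q3) = 0.306 × 1.368 × 1.307 = 0.5471
  σ(Q1,Q4) = 0.567 × 1.368 × 1.004 = 0.7788
  σ(Q2,Q3) = 0.460 × 1.261 × 1.307 = 0.7581
  σ(Q2,Q4) = 0.168 × 1.261 × 1.004 = 0.2127
  σ(Q3,Q4) = 0.328 × 1.307 × 1.004 = 0.4304
σ²_T = Σσ²ᵢ + 2·Σσ_ij = 6.1778 + 2 × 3.7259 = 13.6296
α = (4/3)·(1 − 6.1778/13.6296) = 0.729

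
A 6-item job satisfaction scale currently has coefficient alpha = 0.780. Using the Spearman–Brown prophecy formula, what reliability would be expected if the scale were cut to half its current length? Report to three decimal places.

predicted reliability = 0.639

Length factor m = 1/2
α' = m·α / (1 − (1−m)·α)
   = 1/2 × 0.780 / (1 − (1 − 1/2) × 0.780)
   = 0.3900 / 0.6100 = 0.639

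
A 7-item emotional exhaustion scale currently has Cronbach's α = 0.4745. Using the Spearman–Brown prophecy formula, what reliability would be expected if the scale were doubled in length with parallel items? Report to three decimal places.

predicted reliability = 0.644

Length factor m = 2
α' = m·α / (1 + (m−1)·α)
   = 2 × 0.4745 / (1 + (2 − 1) × 0.4745)
   = 0.9490 / 1.4745 = 0.644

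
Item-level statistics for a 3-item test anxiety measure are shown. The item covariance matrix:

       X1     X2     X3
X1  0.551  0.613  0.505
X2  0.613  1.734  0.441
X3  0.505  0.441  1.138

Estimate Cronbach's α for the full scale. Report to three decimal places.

Σσᵢ² = 0.551 + 1.734 + 1.138 = 3.423
Sum of the distinct covariances = 1.559
total variance = 3.423 + 2 × 1.559 = 6.541
α = (k/(k−1))·(1 − Σσᵢ²/total variance) = (3/2)·(1 − 3.423/6.541) = 0.715

α = 0.715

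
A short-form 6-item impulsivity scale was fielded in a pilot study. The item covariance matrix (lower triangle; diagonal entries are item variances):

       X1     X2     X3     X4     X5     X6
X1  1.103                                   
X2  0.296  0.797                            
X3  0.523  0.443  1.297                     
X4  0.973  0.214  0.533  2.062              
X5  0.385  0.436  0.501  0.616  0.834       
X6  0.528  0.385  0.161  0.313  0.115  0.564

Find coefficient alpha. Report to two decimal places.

Σσᵢ² = 1.103 + 0.797 + 1.297 + 2.062 + 0.834 + 0.564 = 6.657
Σ_{i<j} σ_ij = 6.422
total variance = 6.657 + 2 × 6.422 = 19.501
α = (k/(k−1))·(1 − Σσᵢ²/total variance) = (6/5)·(1 − 6.657/19.501) = 0.79

α = 0.79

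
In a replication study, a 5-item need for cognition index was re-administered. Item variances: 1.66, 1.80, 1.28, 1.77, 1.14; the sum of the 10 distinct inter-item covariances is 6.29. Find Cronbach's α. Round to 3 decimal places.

Σσ²ᵢ = 1.66 + 1.80 + 1.28 + 1.77 + 1.14 = 7.65
Sum of distinct covariances = 6.29
σ²_T = Σσ²ᵢ + 2·Σcov = 7.65 + 2 × 6.29 = 20.23
α = (5/4)·(1 − 7.65/20.23) = 0.777

Cronbach's α = 0.777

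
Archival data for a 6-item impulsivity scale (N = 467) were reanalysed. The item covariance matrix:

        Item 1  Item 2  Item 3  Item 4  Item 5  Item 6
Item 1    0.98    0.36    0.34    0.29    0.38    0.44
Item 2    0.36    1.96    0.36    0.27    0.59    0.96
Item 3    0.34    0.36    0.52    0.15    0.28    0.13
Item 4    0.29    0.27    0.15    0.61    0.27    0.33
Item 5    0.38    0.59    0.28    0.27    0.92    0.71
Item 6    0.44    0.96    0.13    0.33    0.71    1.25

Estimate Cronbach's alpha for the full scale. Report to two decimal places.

α = 0.78

ΣVar(i) = 0.98 + 1.96 + 0.52 + 0.61 + 0.92 + 1.25 = 6.24
Sum of off-diagonal covariances = 5.86
Var(T) = 6.24 + 2 × 5.86 = 17.96
α = (k/(k−1))·(1 − ΣVar(i)/Var(T)) = (6/5)·(1 − 6.24/17.96) = 0.78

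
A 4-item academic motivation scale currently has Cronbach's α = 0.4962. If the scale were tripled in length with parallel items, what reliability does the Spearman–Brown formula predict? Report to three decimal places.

Length factor m = 3
α' = m·α / (1 + (m−1)·α)
   = 3 × 0.4962 / (1 + (3 − 1) × 0.4962)
   = 1.4886 / 1.9924 = 0.747

predicted reliability = 0.747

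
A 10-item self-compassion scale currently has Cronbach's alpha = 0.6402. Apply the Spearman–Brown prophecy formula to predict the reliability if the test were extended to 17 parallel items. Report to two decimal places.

predicted reliability = 0.75

Length factor m = 17/10 = 1.7000
α' = m·α / (1 + (m−1)·α)
   = 17/10 × 0.6402 / (1 + (17/10 − 1) × 0.6402)
   = 1.0883 / 1.4481 = 0.75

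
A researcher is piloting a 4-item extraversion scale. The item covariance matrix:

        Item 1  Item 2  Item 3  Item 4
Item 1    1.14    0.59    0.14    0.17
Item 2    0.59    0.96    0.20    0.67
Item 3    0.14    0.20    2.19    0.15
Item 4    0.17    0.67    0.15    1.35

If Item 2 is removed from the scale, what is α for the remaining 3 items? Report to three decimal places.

α = 0.246

Remaining items: Item 1, Item 3, Item 4 (k = 3).
sum of item variances = 1.14 + 2.19 + 1.35 = 4.68
σ²_total = 4.68 + 2 × 0.46 = 5.60
α (item deleted) = (3/2)·(1 − 4.68/5.60) = 0.246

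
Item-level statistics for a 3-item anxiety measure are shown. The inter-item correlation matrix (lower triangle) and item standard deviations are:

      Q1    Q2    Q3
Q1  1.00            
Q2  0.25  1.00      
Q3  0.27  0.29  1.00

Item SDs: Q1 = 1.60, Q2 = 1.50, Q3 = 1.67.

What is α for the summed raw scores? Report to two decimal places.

α = 0.53

Σσ²ᵢ = 1.60² + 1.50² + 1.67² = 7.5989
Covariances σ_ij = r_ij · s_i · s_j:
  σ(Q1,Q2) = 0.25 × 1.60 × 1.50 = 0.6000
  σ(Q1,Q3) = 0.27 × 1.60 × 1.67 = 0.7214
  σ(Q2,Q3) = 0.29 × 1.50 × 1.67 = 0.7264
σ²_T = Σσ²ᵢ + 2·Σσ_ij = 7.5989 + 2 × 2.0478 = 11.6945
α = (3/2)·(1 − 7.5989/11.6945) = 0.53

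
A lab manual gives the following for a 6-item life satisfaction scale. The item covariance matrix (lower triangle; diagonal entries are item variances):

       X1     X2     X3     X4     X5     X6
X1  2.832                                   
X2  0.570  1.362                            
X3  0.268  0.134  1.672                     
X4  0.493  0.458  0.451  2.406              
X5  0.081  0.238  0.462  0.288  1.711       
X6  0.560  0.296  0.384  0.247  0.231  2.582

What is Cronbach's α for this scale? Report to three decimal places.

sum of item variances = 2.832 + 1.362 + 1.672 + 2.406 + 1.711 + 2.582 = 12.565
Sum of off-diagonal covariances = 5.161
Var(T) = 12.565 + 2 × 5.161 = 22.887
α = (k/(k−1))·(1 − sum of item variances/Var(T)) = (6/5)·(1 − 12.565/22.887) = 0.541

α = 0.541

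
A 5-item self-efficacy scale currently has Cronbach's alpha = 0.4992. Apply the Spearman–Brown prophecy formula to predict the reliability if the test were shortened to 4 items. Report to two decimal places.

Length factor m = 4/5 = 0.8000
α' = m·α / (1 − (1−m)·α)
   = 4/5 × 0.4992 / (1 − (1 − 4/5) × 0.4992)
   = 0.3994 / 0.9002 = 0.44

predicted reliability = 0.44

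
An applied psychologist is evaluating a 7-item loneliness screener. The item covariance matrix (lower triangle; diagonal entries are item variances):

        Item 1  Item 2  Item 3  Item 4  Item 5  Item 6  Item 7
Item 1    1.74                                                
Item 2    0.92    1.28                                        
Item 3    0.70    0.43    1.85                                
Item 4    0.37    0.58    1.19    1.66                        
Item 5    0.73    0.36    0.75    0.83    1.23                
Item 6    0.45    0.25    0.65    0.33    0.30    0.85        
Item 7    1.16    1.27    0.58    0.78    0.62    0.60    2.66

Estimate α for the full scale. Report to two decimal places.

sum of item variances = 1.74 + 1.28 + 1.85 + 1.66 + 1.23 + 0.85 + 2.66 = 11.27
Sum of the distinct covariances = 13.85
Var(T) = 11.27 + 2 × 13.85 = 38.97
α = (k/(k−1))·(1 − sum of item variances/Var(T)) = (7/6)·(1 − 11.27/38.97) = 0.83

α = 0.83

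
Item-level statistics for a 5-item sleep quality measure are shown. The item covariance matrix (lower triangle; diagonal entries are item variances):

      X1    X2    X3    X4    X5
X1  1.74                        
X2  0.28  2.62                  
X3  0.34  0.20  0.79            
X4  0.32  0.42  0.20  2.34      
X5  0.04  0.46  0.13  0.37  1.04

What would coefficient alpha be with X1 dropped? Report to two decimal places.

Remaining items: X2, X3, X4, X5 (k = 4).
sum of item variances = 2.62 + 0.79 + 2.34 + 1.04 = 6.79
σ²_total = 6.79 + 2 × 1.78 = 10.35
α (item deleted) = (4/3)·(1 − 6.79/10.35) = 0.46

coefficient alpha = 0.46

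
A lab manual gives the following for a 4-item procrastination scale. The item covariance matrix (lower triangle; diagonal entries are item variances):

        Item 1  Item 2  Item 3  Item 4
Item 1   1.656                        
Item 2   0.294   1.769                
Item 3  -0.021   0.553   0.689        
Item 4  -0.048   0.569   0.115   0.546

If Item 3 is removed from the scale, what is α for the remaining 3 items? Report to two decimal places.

Remaining items: Item 1, Item 2, Item 4 (k = 3).
ΣVar(i) = 1.656 + 1.769 + 0.546 = 3.971
σ²_T = 3.971 + 2 × 0.815 = 5.601
α (item deleted) = (3/2)·(1 − 3.971/5.601) = 0.44

α = 0.44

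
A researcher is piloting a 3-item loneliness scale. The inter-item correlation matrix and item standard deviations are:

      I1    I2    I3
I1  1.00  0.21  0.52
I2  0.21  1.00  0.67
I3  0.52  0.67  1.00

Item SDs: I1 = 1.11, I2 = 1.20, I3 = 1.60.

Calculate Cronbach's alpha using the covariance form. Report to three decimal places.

Cronbach's alpha = 0.731

Σσ²ᵢ = 1.11² + 1.20² + 1.60² = 5.2321
Covariances σ_ij = r_ij · s_i · s_j:
  σ(I1,I2) = 0.21 × 1.11 × 1.20 = 0.2797
  σ(I1,I3) = 0.52 × 1.11 × 1.60 = 0.9235
  σ(I2,I3) = 0.67 × 1.20 × 1.60 = 1.2864
σ²_T = Σσ²ᵢ + 2·Σσ_ij = 5.2321 + 2 × 2.4896 = 10.2113
α = (3/2)·(1 − 5.2321/10.2113) = 0.731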